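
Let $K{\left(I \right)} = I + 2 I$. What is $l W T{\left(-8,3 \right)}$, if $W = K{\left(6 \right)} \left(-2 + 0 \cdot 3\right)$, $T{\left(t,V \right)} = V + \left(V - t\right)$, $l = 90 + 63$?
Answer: $-77112$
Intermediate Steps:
$K{\left(I \right)} = 3 I$
$l = 153$
$T{\left(t,V \right)} = - t + 2 V$
$W = -36$ ($W = 3 \cdot 6 \left(-2 + 0 \cdot 3\right) = 18 \left(-2 + 0\right) = 18 \left(-2\right) = -36$)
$l W T{\left(-8,3 \right)} = 153 \left(-36\right) \left(\left(-1\right) \left(-8\right) + 2 \cdot 3\right) = - 5508 \left(8 + 6\right) = \left(-5508\right) 14 = -77112$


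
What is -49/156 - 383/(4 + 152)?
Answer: -36/13 ≈ -2.7692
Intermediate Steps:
-49/156 - 383/(4 + 152) = -49*1/156 - 383/156 = -49/156 - 383*1/156 = -49/156 - 383/156 = -36/13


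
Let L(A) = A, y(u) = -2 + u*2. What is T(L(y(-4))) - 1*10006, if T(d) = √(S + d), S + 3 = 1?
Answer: -10006 + 2*I*√3 ≈ -10006.0 + 3.4641*I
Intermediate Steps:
S = -2 (S = -3 + 1 = -2)
y(u) = -2 + 2*u
T(d) = √(-2 + d)
T(L(y(-4))) - 1*10006 = √(-2 + (-2 + 2*(-4))) - 1*10006 = √(-2 + (-2 - 8)) - 10006 = √(-2 - 10) - 10006 = √(-12) - 10006 = 2*I*√3 - 10006 = -10006 + 2*I*√3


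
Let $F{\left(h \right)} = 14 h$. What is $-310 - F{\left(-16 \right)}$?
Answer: $-86$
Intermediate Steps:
$-310 - F{\left(-16 \right)} = -310 - 14 \left(-16\right) = -310 - -224 = -310 + 224 = -86$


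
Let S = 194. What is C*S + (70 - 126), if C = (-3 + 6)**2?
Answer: 1690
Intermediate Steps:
C = 9 (C = 3**2 = 9)
C*S + (70 - 126) = 9*194 + (70 - 126) = 1746 - 56 = 1690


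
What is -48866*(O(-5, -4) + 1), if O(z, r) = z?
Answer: 195464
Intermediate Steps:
-48866*(O(-5, -4) + 1) = -48866*(-5 + 1) = -48866*(-4) = 195464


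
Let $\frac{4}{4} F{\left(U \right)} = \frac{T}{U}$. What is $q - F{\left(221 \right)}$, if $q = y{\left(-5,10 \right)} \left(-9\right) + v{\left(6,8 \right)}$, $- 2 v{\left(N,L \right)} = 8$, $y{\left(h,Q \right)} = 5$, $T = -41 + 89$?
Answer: $- \frac{10877}{221} \approx -49.217$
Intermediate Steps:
$T = 48$
$v{\left(N,L \right)} = -4$ ($v{\left(N,L \right)} = \left(- \frac{1}{2}\right) 8 = -4$)
$q = -49$ ($q = 5 \left(-9\right) - 4 = -45 - 4 = -49$)
$F{\left(U \right)} = \frac{48}{U}$
$q - F{\left(221 \right)} = -49 - \frac{48}{221} = - \frac{10877}{221}$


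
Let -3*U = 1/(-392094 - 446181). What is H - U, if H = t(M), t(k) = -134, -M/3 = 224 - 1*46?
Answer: -336986551/2514825 ≈ -134.00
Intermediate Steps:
M = -534 (M = -3*(224 - 1*46) = -3*(224 - 46) = -3*178 = -534)
U = 1/2514825 (U = -1/(3*(-392094 - 446181)) = -⅓/(-838275) = -⅓*(-1/838275) = 1/2514825 ≈ 3.9764e-7)
H = -134
H - U = -134 - 1*1/2514825 = -134 - 1/2514825 = -336986551/2514825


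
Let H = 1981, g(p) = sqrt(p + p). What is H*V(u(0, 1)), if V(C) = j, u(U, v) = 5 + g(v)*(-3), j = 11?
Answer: 21791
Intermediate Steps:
g(p) = sqrt(2)*sqrt(p) (g(p) = sqrt(2*p) = sqrt(2)*sqrt(p))
u(U, v) = 5 - 3*sqrt(2)*sqrt(v) (u(U, v) = 5 + (sqrt(2)*sqrt(v))*(-3) = 5 - 3*sqrt(2)*sqrt(v))
V(C) = 11
H*V(u(0, 1)) = 1981*11 = 21791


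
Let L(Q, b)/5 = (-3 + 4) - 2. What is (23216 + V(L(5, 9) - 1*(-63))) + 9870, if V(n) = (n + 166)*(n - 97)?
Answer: 24350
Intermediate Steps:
L(Q, b) = -5 (L(Q, b) = 5*((-3 + 4) - 2) = 5*(1 - 2) = 5*(-1) = -5)
V(n) = (-97 + n)*(166 + n) (V(n) = (166 + n)*(-97 + n) = (-97 + n)*(166 + n))
(23216 + V(L(5, 9) - 1*(-63))) + 9870 = (23216 + (-16102 + (-5 - 1*(-63))**2 + 69*(-5 - 1*(-63)))) + 9870 = (23216 + (-16102 + (-5 + 63)**2 + 69*(-5 + 63))) + 9870 = (23216 + (-16102 + 58**2 + 69*58)) + 9870 = (23216 + (-16102 + 3364 + 4002)) + 9870 = (23216 - 8736) + 9870 = 14480 + 9870 = 24350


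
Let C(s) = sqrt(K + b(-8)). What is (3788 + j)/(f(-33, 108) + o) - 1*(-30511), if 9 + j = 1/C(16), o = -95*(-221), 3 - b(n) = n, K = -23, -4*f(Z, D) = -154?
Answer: 1283513795/42067 - I*sqrt(3)/126201 ≈ 30511.0 - 1.3725e-5*I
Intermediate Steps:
f(Z, D) = 77/2 (f(Z, D) = -1/4*(-154) = 77/2)
b(n) = 3 - n
o = 20995
C(s) = 2*I*sqrt(3) (C(s) = sqrt(-23 + (3 - 1*(-8))) = sqrt(-23 + (3 + 8)) = sqrt(-23 + 11) = sqrt(-12) = 2*I*sqrt(3))
j = -9 - I*sqrt(3)/6 (j = -9 + 1/(2*I*sqrt(3)) = -9 - I*sqrt(3)/6 ≈ -9.0 - 0.28868*I)
(3788 + j)/(f(-33, 108) + o) - 1*(-30511) = (3788 + (-9 - I*sqrt(3)/6))/(77/2 + 20995) - 1*(-30511) = (3779 - I*sqrt(3)/6)/(42067/2) + 30511 = (3779 - I*sqrt(3)/6)*(2/42067) + 30511 = (7558/42067 - I*sqrt(3)/126201) + 30511 = 1283513795/42067 - I*sqrt(3)/126201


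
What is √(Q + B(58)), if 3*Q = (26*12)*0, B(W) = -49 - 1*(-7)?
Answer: I*√42 ≈ 6.4807*I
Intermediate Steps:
B(W) = -42 (B(W) = -49 + 7 = -42)
Q = 0 (Q = ((26*12)*0)/3 = (312*0)/3 = (⅓)*0 = 0)
√(Q + B(58)) = √(0 - 42) = √(-42) = I*√42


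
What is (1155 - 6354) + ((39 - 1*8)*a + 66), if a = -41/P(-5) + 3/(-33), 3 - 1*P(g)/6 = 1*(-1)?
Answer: -1369837/264 ≈ -5188.8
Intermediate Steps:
P(g) = 24 (P(g) = 18 - 6*(-1) = 18 + 6 = 24)
a = -475/264 (a = -41/24 + 3/(-33) = -41*1/24 + 3*(-1/33) = -41/24 - 1/11 = -475/264 ≈ -1.7992)
(1155 - 6354) + ((39 - 1*8)*a + 66) = (1155 - 6354) + ((39 - 1*8)*(-475/264) + 66) = -5199 + ((39 - 8)*(-475/264) + 66) = -5199 + (31*(-475/264) + 66) = -5199 + (-14725/264 + 66) = -5199 + 2699/264 = -1369837/264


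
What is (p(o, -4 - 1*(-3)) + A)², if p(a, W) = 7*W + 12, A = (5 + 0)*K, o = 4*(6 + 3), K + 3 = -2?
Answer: 400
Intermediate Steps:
K = -5 (K = -3 - 2 = -5)
o = 36 (o = 4*9 = 36)
A = -25 (A = (5 + 0)*(-5) = 5*(-5) = -25)
p(a, W) = 12 + 7*W
(p(o, -4 - 1*(-3)) + A)² = ((12 + 7*(-4 - 1*(-3))) - 25)² = ((12 + 7*(-4 + 3)) - 25)² = ((12 + 7*(-1)) - 25)² = ((12 - 7) - 25)² = (5 - 25)² = (-20)² = 400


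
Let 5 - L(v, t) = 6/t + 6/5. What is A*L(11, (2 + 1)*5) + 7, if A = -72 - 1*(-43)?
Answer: -458/5 ≈ -91.600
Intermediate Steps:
A = -29 (A = -72 + 43 = -29)
L(v, t) = 19/5 - 6/t (L(v, t) = 5 - (6/t + 6/5) = 5 - (6/5 + 6/t) = 5 + (-6/5 - 6/t) = 19/5 - 6/t)
A*L(11, (2 + 1)*5) + 7 = -29*(19/5 - 6*1/(5*(2 + 1))) + 7 = -29*(19/5 - 6/(3*5)) + 7 = -29*(19/5 - 6/15) + 7 = -29*(19/5 - 6*1/15) + 7 = -29*(19/5 - 2/5) + 7 = -29*17/5 + 7 = -493/5 + 7 = -458/5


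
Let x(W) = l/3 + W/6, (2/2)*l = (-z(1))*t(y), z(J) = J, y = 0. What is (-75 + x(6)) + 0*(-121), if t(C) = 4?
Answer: -226/3 ≈ -75.333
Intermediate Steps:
l = -4 (l = -1*1*4 = -1*4 = -4)
x(W) = -4/3 + W/6
(-75 + x(6)) + 0*(-121) = (-75 + (-4/3 + (1/6)*6)) + 0*(-121) = (-75 + (-4/3 + 1)) + 0 = (-75 - 1/3) + 0 = -226/3 + 0 = -226/3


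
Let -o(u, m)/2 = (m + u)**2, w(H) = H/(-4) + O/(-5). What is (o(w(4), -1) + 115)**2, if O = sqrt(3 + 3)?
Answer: 7101169/625 - 42608*sqrt(6)/125 ≈ 10527.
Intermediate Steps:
O = sqrt(6) ≈ 2.4495
w(H) = -H/4 - sqrt(6)/5 (w(H) = H/(-4) + sqrt(6)/(-5) = H*(-1/4) + sqrt(6)*(-1/5) = -H/4 - sqrt(6)/5)
o(u, m) = -2*(m + u)**2
(o(w(4), -1) + 115)**2 = (-2*(-1 + (-1/4*4 - sqrt(6)/5))**2 + 115)**2 = (-2*(-1 + (-1 - sqrt(6)/5))**2 + 115)**2 = (-2*(-2 - sqrt(6)/5)**2 + 115)**2 = (115 - 2*(-2 - sqrt(6)/5)**2)**2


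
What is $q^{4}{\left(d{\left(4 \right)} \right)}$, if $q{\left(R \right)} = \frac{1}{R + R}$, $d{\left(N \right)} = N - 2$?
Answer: $\frac{1}{256} \approx 0.0039063$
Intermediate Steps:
$d{\left(N \right)} = -2 + N$ ($d{\left(N \right)} = N - 2 = -2 + N$)
$q{\left(R \right)} = \frac{1}{2 R}$
$q^{4}{\left(d{\left(4 \right)} \right)} = \left(\frac{1}{2 \left(-2 + 4\right)}\right)^{4} = \left(\frac{1}{2 \cdot 2}\right)^{4} = \left(\frac{1}{2} \cdot \frac{1}{2}\right)^{4} = \left(\frac{1}{4}\right)^{4} = \frac{1}{256}$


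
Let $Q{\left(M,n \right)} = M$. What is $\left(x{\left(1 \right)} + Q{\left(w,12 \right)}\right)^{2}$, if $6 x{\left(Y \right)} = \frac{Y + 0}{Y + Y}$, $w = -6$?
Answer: $\frac{5041}{144} \approx 35.007$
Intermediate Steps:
$x{\left(Y \right)} = \frac{1}{12}$ ($x{\left(Y \right)} = \frac{\left(Y + 0\right) \frac{1}{Y + Y}}{6} = \frac{Y \frac{1}{2 Y}}{6} = \frac{1}{6} \cdot \frac{1}{2} = \frac{1}{12}$)
$\left(x{\left(1 \right)} + Q{\left(w,12 \right)}\right)^{2} = \left(\frac{1}{12} - 6\right)^{2} = \left(- \frac{71}{12}\right)^{2} = \frac{5041}{144}$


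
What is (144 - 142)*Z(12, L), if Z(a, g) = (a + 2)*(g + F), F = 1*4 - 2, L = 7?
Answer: 252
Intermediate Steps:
F = 2 (F = 4 - 2 = 2)
Z(a, g) = (2 + a)*(2 + g) (Z(a, g) = (a + 2)*(g + 2) = (2 + a)*(2 + g))
(144 - 142)*Z(12, L) = (144 - 142)*(4 + 2*12 + 2*7 + 12*7) = 2*(4 + 24 + 14 + 84) = 2*126 = 252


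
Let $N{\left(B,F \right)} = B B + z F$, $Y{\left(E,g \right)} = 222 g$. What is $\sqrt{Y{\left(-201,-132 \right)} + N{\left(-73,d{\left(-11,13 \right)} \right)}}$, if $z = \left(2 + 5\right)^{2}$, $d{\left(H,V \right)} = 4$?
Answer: $i \sqrt{23779} \approx 154.2 i$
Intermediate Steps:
$z = 49$ ($z = 7^{2} = 49$)
$N{\left(B,F \right)} = B^{2} + 49 F$ ($N{\left(B,F \right)} = B B + 49 F = B^{2} + 49 F$)
$\sqrt{Y{\left(-201,-132 \right)} + N{\left(-73,d{\left(-11,13 \right)} \right)}} = \sqrt{222 \left(-132\right) + \left(\left(-73\right)^{2} + 49 \cdot 4\right)} = \sqrt{-29304 + \left(5329 + 196\right)} = \sqrt{-29304 + 5525} = \sqrt{-23779} = i \sqrt{23779}$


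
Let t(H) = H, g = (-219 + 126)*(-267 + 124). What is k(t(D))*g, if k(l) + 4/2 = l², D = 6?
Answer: 452166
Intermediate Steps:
g = 13299 (g = -93*(-143) = 13299)
k(l) = -2 + l²
k(t(D))*g = (-2 + 6²)*13299 = (-2 + 36)*13299 = 34*13299 = 452166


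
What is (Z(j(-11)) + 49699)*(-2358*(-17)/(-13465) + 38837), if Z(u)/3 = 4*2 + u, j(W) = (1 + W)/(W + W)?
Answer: 286009632289192/148115 ≈ 1.9310e+9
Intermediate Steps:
j(W) = (1 + W)/(2*W) (j(W) = (1 + W)/((2*W)) = (1 + W)*(1/(2*W)) = (1 + W)/(2*W))
Z(u) = 24 + 3*u (Z(u) = 3*(4*2 + u) = 3*(8 + u) = 24 + 3*u)
(Z(j(-11)) + 49699)*(-2358*(-17)/(-13465) + 38837) = ((24 + 3*((½)*(1 - 11)/(-11))) + 49699)*(-2358*(-17)/(-13465) + 38837) = ((24 + 3*((½)*(-1/11)*(-10))) + 49699)*(40086*(-1/13465) + 38837) = ((24 + 3*(5/11)) + 49699)*(-40086/13465 + 38837) = ((24 + 15/11) + 49699)*(522900119/13465) = (279/11 + 49699)*(522900119/13465) = (546968/11)*(522900119/13465) = 286009632289192/148115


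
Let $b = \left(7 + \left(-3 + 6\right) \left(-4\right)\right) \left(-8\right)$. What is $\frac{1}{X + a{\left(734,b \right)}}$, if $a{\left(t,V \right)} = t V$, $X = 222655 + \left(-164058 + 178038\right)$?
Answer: $\frac{1}{265995} \approx 3.7595 \cdot 10^{-6}$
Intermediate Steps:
$X = 236635$ ($X = 222655 + 13980 = 236635$)
$b = 40$ ($b = \left(7 + 3 \left(-4\right)\right) \left(-8\right) = \left(7 - 12\right) \left(-8\right) = \left(-5\right) \left(-8\right) = 40$)
$a{\left(t,V \right)} = V t$
$\frac{1}{X + a{\left(734,b \right)}} = \frac{1}{236635 + 40 \cdot 734} = \frac{1}{236635 + 29360} = \frac{1}{265995}$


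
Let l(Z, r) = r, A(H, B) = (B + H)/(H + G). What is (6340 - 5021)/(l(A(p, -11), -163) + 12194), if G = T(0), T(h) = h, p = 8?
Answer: 1319/12031 ≈ 0.10963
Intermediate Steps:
G = 0
A(H, B) = (B + H)/H (A(H, B) = (B + H)/(H + 0) = (B + H)/H)
(6340 - 5021)/(l(A(p, -11), -163) + 12194) = (6340 - 5021)/(-163 + 12194) = 1319/12031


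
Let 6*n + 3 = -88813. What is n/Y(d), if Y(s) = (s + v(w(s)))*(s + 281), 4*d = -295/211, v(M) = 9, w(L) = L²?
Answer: -4519059584/741163101 ≈ -6.0973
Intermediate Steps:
n = -44408/3 (n = -½ + (⅙)*(-88813) = -½ - 88813/6 = -44408/3 ≈ -14803.)
d = -295/844 (d = (-295/211)/4 = (-295*1/211)/4 = (¼)*(-295/211) = -295/844 ≈ -0.34953)
Y(s) = (9 + s)*(281 + s) (Y(s) = (s + 9)*(s + 281) = (9 + s)*(281 + s))
n/Y(d) = -44408/(3*(2529 + (-295/844)² + 290*(-295/844))) = -44408/(3*(2529 + 87025/712336 - 42775/422)) = -44408/(3*1729380569/712336) = -44408/3*712336/1729380569 = -4519059584/741163101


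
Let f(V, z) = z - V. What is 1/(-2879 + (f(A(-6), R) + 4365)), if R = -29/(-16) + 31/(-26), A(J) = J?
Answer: 208/310465 ≈ 0.00066996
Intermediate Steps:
R = 129/208 (R = -29*(-1/16) + 31*(-1/26) = 29/16 - 31/26 = 129/208 ≈ 0.62019)
1/(-2879 + (f(A(-6), R) + 4365)) = 1/(-2879 + ((129/208 - 1*(-6)) + 4365)) = 1/(-2879 + ((129/208 + 6) + 4365)) = 1/(-2879 + (1377/208 + 4365)) = 1/(-2879 + 909297/208) = 1/(310465/208) = 208/310465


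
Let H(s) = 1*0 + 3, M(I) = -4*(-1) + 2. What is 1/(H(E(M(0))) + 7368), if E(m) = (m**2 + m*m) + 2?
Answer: 1/7371 ≈ 0.00013567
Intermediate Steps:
M(I) = 6 (M(I) = 4 + 2 = 6)
E(m) = 2 + 2*m**2 (E(m) = (m**2 + m**2) + 2 = 2*m**2 + 2 = 2 + 2*m**2)
H(s) = 3 (H(s) = 0 + 3 = 3)
1/(H(E(M(0))) + 7368) = 1/(3 + 7368) = 1/7371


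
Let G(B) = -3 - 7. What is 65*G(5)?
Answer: -650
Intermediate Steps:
G(B) = -10
65*G(5) = 65*(-10) = -650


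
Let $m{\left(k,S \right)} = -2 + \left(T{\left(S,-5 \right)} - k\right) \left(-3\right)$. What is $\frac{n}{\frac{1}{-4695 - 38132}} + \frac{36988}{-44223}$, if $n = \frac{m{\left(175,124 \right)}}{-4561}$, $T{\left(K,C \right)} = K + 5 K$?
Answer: $- \frac{3236909463757}{201701103} \approx -16048.0$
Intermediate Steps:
$T{\left(K,C \right)} = 6 K$
$m{\left(k,S \right)} = -2 - 18 S + 3 k$ ($m{\left(k,S \right)} = -2 + \left(6 S - k\right) \left(-3\right) = -2 + \left(- k + 6 S\right) \left(-3\right) = -2 - \left(- 3 k + 18 S\right) = -2 - 18 S + 3 k$)
$n = \frac{1709}{4561}$ ($n = \frac{-2 - 2232 + 3 \cdot 175}{-4561} = \left(-2 - 2232 + 525\right) \left(- \frac{1}{4561}\right) = \left(-1709\right) \left(- \frac{1}{4561}\right) = \frac{1709}{4561} \approx 0.3747$)
$\frac{n}{\frac{1}{-4695 - 38132}} + \frac{36988}{-44223} = \frac{1709}{4561 \frac{1}{-4695 - 38132}} + \frac{36988}{-44223} = \frac{1709}{4561 \frac{1}{-42827}} + 36988 \left(- \frac{1}{44223}\right) = \frac{1709}{4561 \left(- \frac{1}{42827}\right)} - \frac{36988}{44223} = \frac{1709}{4561} \left(-42827\right) - \frac{36988}{44223} = - \frac{73191343}{4561} - \frac{36988}{44223} = - \frac{3236909463757}{201701103}$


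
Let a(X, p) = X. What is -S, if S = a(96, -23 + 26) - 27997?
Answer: 27901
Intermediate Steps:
S = -27901 (S = 96 - 27997 = -27901)
-S = -1*(-27901) = 27901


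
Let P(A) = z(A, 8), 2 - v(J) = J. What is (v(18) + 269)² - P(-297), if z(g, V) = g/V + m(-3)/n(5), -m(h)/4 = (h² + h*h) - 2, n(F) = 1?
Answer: 512881/8 ≈ 64110.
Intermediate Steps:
m(h) = 8 - 8*h² (m(h) = -4*((h² + h*h) - 2) = -4*((h² + h²) - 2) = -4*(2*h² - 2) = -4*(-2 + 2*h²) = 8 - 8*h²)
z(g, V) = -64 + g/V (z(g, V) = g/V + (8 - 8*(-3)²)/1 = g/V + (8 - 8*9)*1 = g/V + (8 - 72)*1 = g/V - 64*1 = g/V - 64 = -64 + g/V)
v(J) = 2 - J
P(A) = -64 + A/8
(v(18) + 269)² - P(-297) = ((2 - 1*18) + 269)² - (-64 + (⅛)*(-297)) = ((2 - 18) + 269)² - (-64 - 297/8) = (-16 + 269)² - 1*(-809/8) = 253² + 809/8 = 64009 + 809/8 = 512881/8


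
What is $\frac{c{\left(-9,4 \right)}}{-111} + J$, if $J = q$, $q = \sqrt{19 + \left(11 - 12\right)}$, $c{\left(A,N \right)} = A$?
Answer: $\frac{3}{37} + 3 \sqrt{2} \approx 4.3237$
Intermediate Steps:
$q = 3 \sqrt{2}$ ($q = \sqrt{19 + \left(11 - 12\right)} = \sqrt{19 - 1} = \sqrt{18} = 3 \sqrt{2} \approx 4.2426$)
$J = 3 \sqrt{2} \approx 4.2426$
$\frac{c{\left(-9,4 \right)}}{-111} + J = \frac{1}{-111} \left(-9\right) + 3 \sqrt{2} = \left(- \frac{1}{111}\right) \left(-9\right) + 3 \sqrt{2} = \frac{3}{37} + 3 \sqrt{2}$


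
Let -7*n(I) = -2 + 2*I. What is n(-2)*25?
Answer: 150/7 ≈ 21.429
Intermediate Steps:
n(I) = 2/7 - 2*I/7 (n(I) = -(-2 + 2*I)/7 = 2/7 - 2*I/7)
n(-2)*25 = (2/7 - 2/7*(-2))*25 = (2/7 + 4/7)*25 = (6/7)*25 = 150/7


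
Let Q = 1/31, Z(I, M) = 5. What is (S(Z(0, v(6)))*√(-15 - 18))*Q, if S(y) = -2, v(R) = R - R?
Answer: -2*I*√33/31 ≈ -0.37062*I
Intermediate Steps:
v(R) = 0
Q = 1/31 ≈ 0.032258
(S(Z(0, v(6)))*√(-15 - 18))*Q = -2*√(-15 - 18)*(1/31) = -2*I*√33*(1/31) = -2*I*√33/31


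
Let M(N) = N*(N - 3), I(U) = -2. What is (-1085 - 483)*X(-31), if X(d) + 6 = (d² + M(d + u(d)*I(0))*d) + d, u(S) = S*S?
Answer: 185684416512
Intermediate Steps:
u(S) = S²
M(N) = N*(-3 + N)
X(d) = -6 + d + d² + d*(d - 2*d²)*(-3 + d - 2*d²) (X(d) = -6 + ((d² + ((d + d²*(-2))*(-3 + (d + d²*(-2))))*d) + d) = -6 + ((d² + ((d - 2*d²)*(-3 + (d - 2*d²)))*d) + d) = -6 + ((d² + ((d - 2*d²)*(-3 + d - 2*d²))*d) + d) = -6 + ((d² + d*(d - 2*d²)*(-3 + d - 2*d²)) + d) = -6 + (d + d² + d*(d - 2*d²)*(-3 + d - 2*d²)) = -6 + d + d² + d*(d - 2*d²)*(-3 + d - 2*d²))
(-1085 - 483)*X(-31) = (-1085 - 483)*(-6 - 31 + (-31)² + (-31)²*(-1 + 2*(-31))*(3 - 1*(-31) + 2*(-31)²)) = -1568*(-6 - 31 + 961 + 961*(-1 - 62)*(3 + 31 + 2*961)) = -1568*(-6 - 31 + 961 + 961*(-63)*(3 + 31 + 1922)) = -1568*(-6 - 31 + 961 + 961*(-63)*1956) = -1568*(-6 - 31 + 961 - 118422108) = -1568*(-118421184) = 185684416512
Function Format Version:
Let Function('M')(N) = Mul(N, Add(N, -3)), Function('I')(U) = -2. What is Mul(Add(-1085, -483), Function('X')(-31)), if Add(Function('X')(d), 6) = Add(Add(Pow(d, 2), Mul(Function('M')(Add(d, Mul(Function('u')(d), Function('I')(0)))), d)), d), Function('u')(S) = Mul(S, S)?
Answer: 185684416512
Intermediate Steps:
Function('u')(S) = Pow(S, 2)
Function('M')(N) = Mul(N, Add(-3, N))
Function('X')(d) = Add(-6, d, Pow(d, 2), Mul(d, Add(d, Mul(-2, Pow(d, 2))), Add(-3, d, Mul(-2, Pow(d, 2))))) (Function('X')(d) = Add(-6, Add(Add(Pow(d, 2), Mul(Mul(Add(d, Mul(Pow(d, 2), -2)), Add(-3, Add(d, Mul(Pow(d, 2), -2)))), d)), d)) = Add(-6, Add(Add(Pow(d, 2), Mul(Mul(Add(d, Mul(-2, Pow(d, 2))), Add(-3, Add(d, Mul(-2, Pow(d, 2))))), d)), d)) = Add(-6, Add(Add(Pow(d, 2), Mul(Mul(Add(d, Mul(-2, Pow(d, 2))), Add(-3, d, Mul(-2, Pow(d, 2)))), d)), d)) = Add(-6, Add(Add(Pow(d, 2), Mul(d, Add(d, Mul(-2, Pow(d, 2))), Add(-3, d, Mul(-2, Pow(d, 2))))), d)) = Add(-6, Add(d, Pow(d, 2), Mul(d, Add(d, Mul(-2, Pow(d, 2))), Add(-3, d, Mul(-2, Pow(d, 2)))))) = Add(-6, d, Pow(d, 2), Mul(d, Add(d, Mul(-2, Pow(d, 2))), Add(-3, d, Mul(-2, Pow(d, 2))))))
Mul(Add(-1085, -483), Function('X')(-31)) = Mul(Add(-1085, -483), Add(-6, -31, Pow(-31, 2), Mul(Pow(-31, 2), Add(-1, Mul(2, -31)), Add(3, Mul(-1, -31), Mul(2, Pow(-31, 2)))))) = Mul(-1568, Add(-6, -31, 961, Mul(961, Add(-1, -62), Add(3, 31, Mul(2, 961))))) = Mul(-1568, Add(-6, -31, 961, Mul(961, -63, Add(3, 31, 1922)))) = Mul(-1568, Add(-6, -31, 961, Mul(961, -63, 1956))) = Mul(-1568, Add(-6, -31, 961, -118422108)) = Mul(-1568, -118421184) = 185684416512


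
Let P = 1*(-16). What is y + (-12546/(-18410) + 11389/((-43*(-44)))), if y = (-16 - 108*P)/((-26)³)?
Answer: 252672267377/38262644420 ≈ 6.6036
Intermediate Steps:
P = -16
y = -214/2197 (y = (-16 - 108*(-16))/((-26)³) = (-16 + 1728)/(-17576) = 1712*(-1/17576) = -214/2197 ≈ -0.097406)
y + (-12546/(-18410) + 11389/((-43*(-44)))) = -214/2197 + (-12546/(-18410) + 11389/((-43*(-44)))) = -214/2197 + (-12546*(-1/18410) + 11389/1892) = -214/2197 + (6273/9205 + 11389*(1/1892)) = -214/2197 + (6273/9205 + 11389/1892) = -214/2197 + 116704261/17415860 = 252672267377/38262644420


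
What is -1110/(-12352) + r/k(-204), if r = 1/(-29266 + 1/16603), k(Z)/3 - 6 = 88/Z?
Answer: 19146587563241/213066695970912 ≈ 0.089862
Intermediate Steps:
k(Z) = 18 + 264/Z (k(Z) = 18 + 3*(88/Z) = 18 + 264/Z)
r = -16603/485903397 (r = 1/(-29266 + 1/16603) = 1/(-485903397/16603) = -16603/485903397 ≈ -3.4169e-5)
-1110/(-12352) + r/k(-204) = -1110/(-12352) - 16603/(485903397*(18 + 264/(-204))) = -1110*(-1/12352) - 16603/(485903397*(18 + 264*(-1/204))) = 555/6176 - 16603/(485903397*(18 - 22/17)) = 555/6176 - 16603/(485903397*284/17) = 555/6176 - 16603/485903397*17/284 = 555/6176 - 282251/137996564748 = 19146587563241/213066695970912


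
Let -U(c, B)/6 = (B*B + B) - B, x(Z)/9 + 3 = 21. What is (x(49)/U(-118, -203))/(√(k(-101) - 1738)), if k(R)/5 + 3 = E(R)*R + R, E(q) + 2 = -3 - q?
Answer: 27*I*√50738/2090862242 ≈ 2.9087e-6*I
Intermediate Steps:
x(Z) = 162 (x(Z) = -27 + 9*21 = -27 + 189 = 162)
E(q) = -5 - q (E(q) = -2 + (-3 - q) = -5 - q)
U(c, B) = -6*B² (U(c, B) = -6*((B*B + B) - B) = -6*((B² + B) - B) = -6*((B + B²) - B) = -6*B²)
k(R) = -15 + 5*R + 5*R*(-5 - R) (k(R) = -15 + 5*((-5 - R)*R + R) = -15 + 5*(R*(-5 - R) + R) = -15 + 5*(R + R*(-5 - R)) = -15 + (5*R + 5*R*(-5 - R)) = -15 + 5*R + 5*R*(-5 - R))
(x(49)/U(-118, -203))/(√(k(-101) - 1738)) = (162/((-6*(-203)²)))/(√((-15 + 5*(-101) - 5*(-101)*(5 - 101)) - 1738)) = (162/((-6*41209)))/(√((-15 - 505 - 5*(-101)*(-96)) - 1738)) = (162/(-247254))/(√((-15 - 505 - 48480) - 1738)) = (162*(-1/247254))/(√(-49000 - 1738)) = -27*(-I*√50738/50738)/41209 = -(-27)*I*√50738/2090862242 = 27*I*√50738/2090862242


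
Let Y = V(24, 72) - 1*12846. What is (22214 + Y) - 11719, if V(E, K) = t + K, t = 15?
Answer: -2264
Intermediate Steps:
V(E, K) = 15 + K
Y = -12759 (Y = (15 + 72) - 1*12846 = 87 - 12846 = -12759)
(22214 + Y) - 11719 = (22214 - 12759) - 11719 = 9455 - 11719 = -2264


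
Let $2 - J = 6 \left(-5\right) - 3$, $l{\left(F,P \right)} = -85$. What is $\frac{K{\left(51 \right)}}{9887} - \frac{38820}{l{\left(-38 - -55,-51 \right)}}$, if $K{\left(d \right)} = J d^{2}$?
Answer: $\frac{78310263}{168079} \approx 465.91$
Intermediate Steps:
$J = 35$ ($J = 2 - \left(6 \left(-5\right) - 3\right) = 2 - \left(-30 - 3\right) = 2 - -33 = 2 + 33 = 35$)
$K{\left(d \right)} = 35 d^{2}$
$\frac{K{\left(51 \right)}}{9887} - \frac{38820}{l{\left(-38 - -55,-51 \right)}} = \frac{35 \cdot 51^{2}}{9887} - \frac{38820}{-85} = 35 \cdot 2601 \cdot \frac{1}{9887} - - \frac{7764}{17} = 91035 \cdot \frac{1}{9887} + \frac{7764}{17} = \frac{91035}{9887} + \frac{7764}{17} = \frac{78310263}{168079}$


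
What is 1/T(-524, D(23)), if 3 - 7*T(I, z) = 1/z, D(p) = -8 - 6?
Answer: 98/43 ≈ 2.2791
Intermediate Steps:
D(p) = -14
T(I, z) = 3/7 - 1/(7*z)
1/T(-524, D(23)) = 1/((⅐)*(-1 + 3*(-14))/(-14)) = 1/((⅐)*(-1/14)*(-1 - 42)) = 1/((⅐)*(-1/14)*(-43)) = 1/(43/98) = 98/43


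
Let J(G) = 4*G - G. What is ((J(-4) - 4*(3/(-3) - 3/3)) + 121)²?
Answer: 13689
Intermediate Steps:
J(G) = 3*G
((J(-4) - 4*(3/(-3) - 3/3)) + 121)² = ((3*(-4) - 4*(3/(-3) - 3/3)) + 121)² = ((-12 - 4*(3*(-⅓) - 3*⅓)) + 121)² = ((-12 - 4*(-1 - 1)) + 121)² = ((-12 - 4*(-2)) + 121)² = ((-12 + 8) + 121)² = (-4 + 121)² = 117² = 13689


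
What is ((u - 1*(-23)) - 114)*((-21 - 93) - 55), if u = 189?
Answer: -16562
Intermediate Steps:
((u - 1*(-23)) - 114)*((-21 - 93) - 55) = ((189 - 1*(-23)) - 114)*((-21 - 93) - 55) = ((189 + 23) - 114)*(-114 - 55) = (212 - 114)*(-169) = 98*(-169) = -16562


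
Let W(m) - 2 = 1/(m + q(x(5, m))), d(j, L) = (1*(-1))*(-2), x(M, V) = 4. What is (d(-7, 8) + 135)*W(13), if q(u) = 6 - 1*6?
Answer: 3699/13 ≈ 284.54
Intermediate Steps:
d(j, L) = 2 (d(j, L) = -1*(-2) = 2)
q(u) = 0 (q(u) = 6 - 6 = 0)
W(m) = 2 + 1/m (W(m) = 2 + 1/(m + 0) = 2 + 1/m)
(d(-7, 8) + 135)*W(13) = (2 + 135)*(2 + 1/13) = 137*(2 + 1/13) = 137*(27/13) = 3699/13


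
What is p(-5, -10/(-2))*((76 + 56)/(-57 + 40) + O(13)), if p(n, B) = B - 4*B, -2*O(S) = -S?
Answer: 645/34 ≈ 18.971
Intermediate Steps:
O(S) = S/2 (O(S) = -(-1)*S/2 = S/2)
p(n, B) = -3*B
p(-5, -10/(-2))*((76 + 56)/(-57 + 40) + O(13)) = (-(-30)/(-2))*((76 + 56)/(-57 + 40) + (½)*13) = (-(-30)*(-1)/2)*(132/(-17) + 13/2) = (-3*5)*(132*(-1/17) + 13/2) = -15*(-132/17 + 13/2) = -15*(-43/34) = 645/34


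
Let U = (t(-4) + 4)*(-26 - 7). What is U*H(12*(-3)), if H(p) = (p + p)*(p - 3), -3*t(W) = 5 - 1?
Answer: -247104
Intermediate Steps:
t(W) = -4/3 (t(W) = -(5 - 1)/3 = -⅓*4 = -4/3)
H(p) = 2*p*(-3 + p) (H(p) = (2*p)*(-3 + p) = 2*p*(-3 + p))
U = -88 (U = (-4/3 + 4)*(-26 - 7) = (8/3)*(-33) = -88)
U*H(12*(-3)) = -176*12*(-3)*(-3 + 12*(-3)) = -176*(-36)*(-3 - 36) = -176*(-36)*(-39) = -88*2808 = -247104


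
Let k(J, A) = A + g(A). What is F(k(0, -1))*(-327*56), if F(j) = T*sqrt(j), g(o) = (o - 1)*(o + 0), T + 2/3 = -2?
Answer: 48832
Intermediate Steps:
T = -8/3 (T = -2/3 - 2 = -8/3 ≈ -2.6667)
g(o) = o*(-1 + o) (g(o) = (-1 + o)*o = o*(-1 + o))
k(J, A) = A + A*(-1 + A)
F(j) = -8*sqrt(j)/3
F(k(0, -1))*(-327*56) = (-8*sqrt((-1)**2)/3)*(-327*56) = -8*sqrt(1)/3*(-18312) = -8/3*1*(-18312) = -8/3*(-18312) = 48832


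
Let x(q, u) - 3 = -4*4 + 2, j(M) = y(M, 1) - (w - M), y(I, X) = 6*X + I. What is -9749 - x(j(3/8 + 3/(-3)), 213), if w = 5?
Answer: -9738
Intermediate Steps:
y(I, X) = I + 6*X
j(M) = 1 + 2*M (j(M) = (M + 6*1) - (5 - M) = (M + 6) + (-5 + M) = (6 + M) + (-5 + M) = 1 + 2*M)
x(q, u) = -11 (x(q, u) = 3 + (-4*4 + 2) = 3 + (-16 + 2) = 3 - 14 = -11)
-9749 - x(j(3/8 + 3/(-3)), 213) = -9749 - 1*(-11) = -9749 + 11 = -9738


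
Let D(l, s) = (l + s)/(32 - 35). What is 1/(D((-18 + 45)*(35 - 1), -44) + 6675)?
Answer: 3/19151 ≈ 0.00015665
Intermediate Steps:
D(l, s) = -l/3 - s/3 (D(l, s) = (l + s)/(-3) = (l + s)*(-⅓) = -l/3 - s/3)
1/(D((-18 + 45)*(35 - 1), -44) + 6675) = 1/((-(-18 + 45)*(35 - 1)/3 - ⅓*(-44)) + 6675) = 1/((-9*34 + 44/3) + 6675) = 1/((-⅓*918 + 44/3) + 6675) = 1/((-306 + 44/3) + 6675) = 1/(-874/3 + 6675) = 1/(19151/3) = 3/19151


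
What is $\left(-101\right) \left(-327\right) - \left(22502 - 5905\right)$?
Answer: $16430$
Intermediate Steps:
$\left(-101\right) \left(-327\right) - \left(22502 - 5905\right) = 33027 - 16597 = 16430$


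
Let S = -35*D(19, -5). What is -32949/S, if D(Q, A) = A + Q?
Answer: 4707/70 ≈ 67.243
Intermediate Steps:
S = -490 (S = -35*(-5 + 19) = -35*14 = -490)
-32949/S = -32949/(-490) = -32949*(-1/490) = 4707/70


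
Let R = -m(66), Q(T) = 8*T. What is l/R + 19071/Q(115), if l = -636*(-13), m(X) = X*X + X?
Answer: 12787567/678040 ≈ 18.860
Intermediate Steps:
m(X) = X + X² (m(X) = X² + X = X + X²)
l = 8268
R = -4422 (R = -66*(1 + 66) = -66*67 = -1*4422 = -4422)
l/R + 19071/Q(115) = 8268/(-4422) + 19071/((8*115)) = 8268*(-1/4422) + 19071/920 = -1378/737 + 19071*(1/920) = -1378/737 + 19071/920 = 12787567/678040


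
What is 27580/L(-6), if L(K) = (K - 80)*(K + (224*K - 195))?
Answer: 2758/13287 ≈ 0.20757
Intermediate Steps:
L(K) = (-195 + 225*K)*(-80 + K) (L(K) = (-80 + K)*(K + (-195 + 224*K)) = (-80 + K)*(-195 + 225*K) = (-195 + 225*K)*(-80 + K))
27580/L(-6) = 27580/(15600 - 18195*(-6) + 225*(-6)²) = 27580/(15600 + 109170 + 225*36) = 27580/(15600 + 109170 + 8100) = 27580/132870 = 27580*(1/132870) = 2758/13287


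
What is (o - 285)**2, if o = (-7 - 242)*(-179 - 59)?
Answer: 3478286529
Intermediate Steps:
o = 59262 (o = -249*(-238) = 59262)
(o - 285)**2 = (59262 - 285)**2 = 58977**2 = 3478286529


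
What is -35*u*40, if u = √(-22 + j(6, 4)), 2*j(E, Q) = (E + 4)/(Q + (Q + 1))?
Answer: -1400*I*√193/3 ≈ -6483.1*I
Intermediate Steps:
j(E, Q) = (4 + E)/(2*(1 + 2*Q)) (j(E, Q) = ((E + 4)/(Q + (Q + 1)))/2 = ((4 + E)/(Q + (1 + Q)))/2 = ((4 + E)/(1 + 2*Q))/2 = (4 + E)/(2*(1 + 2*Q)))
u = I*√193/3 (u = √(-22 + (4 + 6)/(2*(1 + 2*4))) = √(-22 + (½)*10/(1 + 8)) = √(-22 + (½)*10/9) = √(-22 + (½)*(⅑)*10) = √(-22 + 5/9) = √(-193/9) = I*√193/3 ≈ 4.6308*I)
-35*u*40 = -35*I*√193/3*40 = -1400*I*√193/3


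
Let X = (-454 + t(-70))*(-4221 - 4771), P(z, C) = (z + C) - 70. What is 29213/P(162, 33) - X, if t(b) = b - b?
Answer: -510266787/125 ≈ -4.0821e+6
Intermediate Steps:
P(z, C) = -70 + C + z (P(z, C) = (C + z) - 70 = -70 + C + z)
t(b) = 0
X = 4082368 (X = (-454 + 0)*(-4221 - 4771) = -454*(-8992) = 4082368)
29213/P(162, 33) - X = 29213/(-70 + 33 + 162) - 1*4082368 = 29213/125 - 4082368 = -510266787/125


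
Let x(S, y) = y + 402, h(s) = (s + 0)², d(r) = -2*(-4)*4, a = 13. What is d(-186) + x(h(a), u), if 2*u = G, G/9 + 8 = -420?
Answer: -1492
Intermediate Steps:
G = -3852 (G = -72 + 9*(-420) = -72 - 3780 = -3852)
u = -1926 (u = (½)*(-3852) = -1926)
d(r) = 32 (d(r) = 8*4 = 32)
h(s) = s²
x(S, y) = 402 + y
d(-186) + x(h(a), u) = 32 + (402 - 1926) = 32 - 1524 = -1492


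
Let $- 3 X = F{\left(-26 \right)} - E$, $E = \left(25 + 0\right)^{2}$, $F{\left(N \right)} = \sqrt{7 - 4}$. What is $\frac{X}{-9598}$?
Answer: $- \frac{625}{28794} + \frac{\sqrt{3}}{28794} \approx -0.021646$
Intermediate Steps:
$F{\left(N \right)} = \sqrt{3}$
$E = 625$ ($E = 25^{2} = 625$)
$X = \frac{625}{3} - \frac{\sqrt{3}}{3}$ ($X = - \frac{\sqrt{3} - 625}{3} = - \frac{-625 + \sqrt{3}}{3} = \frac{625}{3} - \frac{\sqrt{3}}{3} \approx 207.76$)
$\frac{X}{-9598} = \frac{\frac{625}{3} - \frac{\sqrt{3}}{3}}{-9598} = \left(\frac{625}{3} - \frac{\sqrt{3}}{3}\right) \left(- \frac{1}{9598}\right) = - \frac{625}{28794} + \frac{\sqrt{3}}{28794}$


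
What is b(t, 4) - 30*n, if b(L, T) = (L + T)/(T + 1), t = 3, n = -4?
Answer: 607/5 ≈ 121.40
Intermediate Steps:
b(L, T) = (L + T)/(1 + T)
b(t, 4) - 30*n = (3 + 4)/(1 + 4) - 30*(-4) = 7/5 + 120 = 607/5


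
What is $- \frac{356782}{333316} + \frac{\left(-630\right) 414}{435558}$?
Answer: $- \frac{20194561123}{12098204194} \approx -1.6692$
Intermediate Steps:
$- \frac{356782}{333316} + \frac{\left(-630\right) 414}{435558} = \left(-356782\right) \frac{1}{333316} - \frac{43470}{72593} = - \frac{178391}{166658} - \frac{43470}{72593} = - \frac{20194561123}{12098204194}$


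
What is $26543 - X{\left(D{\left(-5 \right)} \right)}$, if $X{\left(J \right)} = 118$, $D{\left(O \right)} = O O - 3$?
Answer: $26425$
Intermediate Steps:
$D{\left(O \right)} = -3 + O^{2}$ ($D{\left(O \right)} = O^{2} - 3 = -3 + O^{2}$)
$26543 - X{\left(D{\left(-5 \right)} \right)} = 26543 - 118 = 26425$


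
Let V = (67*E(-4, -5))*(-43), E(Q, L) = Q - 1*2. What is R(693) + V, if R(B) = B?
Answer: 17979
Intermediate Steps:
E(Q, L) = -2 + Q (E(Q, L) = Q - 2 = -2 + Q)
V = 17286 (V = (67*(-2 - 4))*(-43) = (67*(-6))*(-43) = -402*(-43) = 17286)
R(693) + V = 693 + 17286 = 17979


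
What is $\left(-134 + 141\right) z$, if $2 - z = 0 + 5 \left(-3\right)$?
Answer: $119$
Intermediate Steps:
$z = 17$ ($z = 2 - \left(0 + 5 \left(-3\right)\right) = 2 - \left(0 - 15\right) = 2 - -15 = 2 + 15 = 17$)
$\left(-134 + 141\right) z = \left(-134 + 141\right) 17 = 7 \cdot 17 = 119$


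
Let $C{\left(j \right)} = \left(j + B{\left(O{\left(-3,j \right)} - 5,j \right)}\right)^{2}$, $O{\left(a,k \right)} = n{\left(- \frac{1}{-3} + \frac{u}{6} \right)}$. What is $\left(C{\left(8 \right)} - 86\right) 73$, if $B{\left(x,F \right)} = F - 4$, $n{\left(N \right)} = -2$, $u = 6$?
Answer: $4234$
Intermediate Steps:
$O{\left(a,k \right)} = -2$
$B{\left(x,F \right)} = -4 + F$
$C{\left(j \right)} = \left(-4 + 2 j\right)^{2}$ ($C{\left(j \right)} = \left(j + \left(-4 + j\right)\right)^{2} = \left(-4 + 2 j\right)^{2}$)
$\left(C{\left(8 \right)} - 86\right) 73 = \left(4 \left(-2 + 8\right)^{2} - 86\right) 73 = \left(4 \cdot 6^{2} - 86\right) 73 = \left(4 \cdot 36 - 86\right) 73 = \left(144 - 86\right) 73 = 58 \cdot 73 = 4234$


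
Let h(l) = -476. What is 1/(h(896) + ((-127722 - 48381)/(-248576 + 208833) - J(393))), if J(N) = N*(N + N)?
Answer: -39743/12295274779 ≈ -3.2324e-6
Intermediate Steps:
J(N) = 2*N² (J(N) = N*(2*N) = 2*N²)
1/(h(896) + ((-127722 - 48381)/(-248576 + 208833) - J(393))) = 1/(-476 + ((-127722 - 48381)/(-248576 + 208833) - 2*393²)) = 1/(-476 + (-176103/(-39743) - 2*154449)) = 1/(-476 + (-176103*(-1/39743) - 1*308898)) = 1/(-476 + (176103/39743 - 308898)) = 1/(-476 - 12276357111/39743) = 1/(-12295274779/39743) = -39743/12295274779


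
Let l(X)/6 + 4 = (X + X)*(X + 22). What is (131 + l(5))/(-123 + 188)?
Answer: 1727/65 ≈ 26.569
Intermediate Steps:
l(X) = -24 + 12*X*(22 + X) (l(X) = -24 + 6*((X + X)*(X + 22)) = -24 + 6*((2*X)*(22 + X)) = -24 + 6*(2*X*(22 + X)) = -24 + 12*X*(22 + X))
(131 + l(5))/(-123 + 188) = (131 + (-24 + 12*5² + 264*5))/(-123 + 188) = (131 + (-24 + 12*25 + 1320))/65 = (131 + (-24 + 300 + 1320))*(1/65) = (131 + 1596)*(1/65) = 1727*(1/65) = 1727/65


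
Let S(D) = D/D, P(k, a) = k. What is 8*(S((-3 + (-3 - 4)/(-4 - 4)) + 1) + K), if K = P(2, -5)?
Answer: 24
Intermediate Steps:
K = 2
S(D) = 1
8*(S((-3 + (-3 - 4)/(-4 - 4)) + 1) + K) = 8*(1 + 2) = 8*3 = 24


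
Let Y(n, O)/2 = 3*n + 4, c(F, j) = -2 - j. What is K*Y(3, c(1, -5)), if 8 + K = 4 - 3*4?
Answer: -416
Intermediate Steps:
K = -16 (K = -8 + (4 - 3*4) = -8 + (4 - 12) = -8 - 8 = -16)
Y(n, O) = 8 + 6*n (Y(n, O) = 2*(3*n + 4) = 2*(4 + 3*n) = 8 + 6*n)
K*Y(3, c(1, -5)) = -16*(8 + 6*3) = -16*(8 + 18) = -16*26 = -416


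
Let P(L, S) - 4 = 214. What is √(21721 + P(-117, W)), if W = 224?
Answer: √21939 ≈ 148.12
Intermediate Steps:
P(L, S) = 218 (P(L, S) = 4 + 214 = 218)
√(21721 + P(-117, W)) = √(21721 + 218) = √21939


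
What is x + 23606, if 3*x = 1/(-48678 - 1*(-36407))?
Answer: 869007677/36813 ≈ 23606.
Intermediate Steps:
x = -1/36813 (x = 1/(3*(-48678 - 1*(-36407))) = 1/(3*(-48678 + 36407)) = (⅓)/(-12271) = (⅓)*(-1/12271) = -1/36813 ≈ -2.7164e-5)
x + 23606 = -1/36813 + 23606 = 869007677/36813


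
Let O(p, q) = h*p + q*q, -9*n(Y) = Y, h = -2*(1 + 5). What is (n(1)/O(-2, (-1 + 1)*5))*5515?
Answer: -5515/216 ≈ -25.532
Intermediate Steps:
h = -12 (h = -2*6 = -12)
n(Y) = -Y/9
O(p, q) = q² - 12*p (O(p, q) = -12*p + q*q = -12*p + q² = q² - 12*p)
(n(1)/O(-2, (-1 + 1)*5))*5515 = ((-⅑*1)/(((-1 + 1)*5)² - 12*(-2)))*5515 = -1/(9*((0*5)² + 24))*5515 = -1/(9*(0² + 24))*5515 = -1/(9*(0 + 24))*5515 = -⅑/24*5515 = -⅑*1/24*5515 = -1/216*5515 = -5515/216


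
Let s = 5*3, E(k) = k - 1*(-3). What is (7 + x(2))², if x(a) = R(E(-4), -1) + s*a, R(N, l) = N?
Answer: 1296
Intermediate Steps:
E(k) = 3 + k (E(k) = k + 3 = 3 + k)
s = 15
x(a) = -1 + 15*a (x(a) = (3 - 4) + 15*a = -1 + 15*a)
(7 + x(2))² = (7 + (-1 + 15*2))² = (7 + (-1 + 30))² = (7 + 29)² = 36² = 1296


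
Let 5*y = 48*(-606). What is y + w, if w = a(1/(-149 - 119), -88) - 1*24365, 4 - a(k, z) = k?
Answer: -40439319/1340 ≈ -30179.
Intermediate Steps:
a(k, z) = 4 - k
w = -6528747/268 (w = (4 - 1/(-149 - 119)) - 1*24365 = (4 - 1/(-268)) - 24365 = (4 - 1*(-1/268)) - 24365 = (4 + 1/268) - 24365 = 1073/268 - 24365 = -6528747/268 ≈ -24361.)
y = -29088/5 (y = (48*(-606))/5 = (1/5)*(-29088) = -29088/5 ≈ -5817.6)
y + w = -29088/5 - 6528747/268 = -40439319/1340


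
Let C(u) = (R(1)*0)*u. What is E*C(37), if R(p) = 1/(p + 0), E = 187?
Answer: 0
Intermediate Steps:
R(p) = 1/p
C(u) = 0 (C(u) = (0/1)*u = (1*0)*u = 0*u = 0)
E*C(37) = 187*0 = 0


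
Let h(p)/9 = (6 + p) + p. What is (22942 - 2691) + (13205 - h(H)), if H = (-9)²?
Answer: 31944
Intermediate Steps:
H = 81
h(p) = 54 + 18*p (h(p) = 9*((6 + p) + p) = 9*(6 + 2*p) = 54 + 18*p)
(22942 - 2691) + (13205 - h(H)) = (22942 - 2691) + (13205 - (54 + 18*81)) = 20251 + (13205 - (54 + 1458)) = 20251 + (13205 - 1*1512) = 20251 + (13205 - 1512) = 20251 + 11693 = 31944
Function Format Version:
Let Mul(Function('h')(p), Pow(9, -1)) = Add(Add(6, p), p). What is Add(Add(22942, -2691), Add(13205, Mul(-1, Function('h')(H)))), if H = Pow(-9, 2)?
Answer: 31944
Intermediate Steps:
H = 81
Function('h')(p) = Add(54, Mul(18, p)) (Function('h')(p) = Mul(9, Add(Add(6, p), p)) = Mul(9, Add(6, Mul(2, p))) = Add(54, Mul(18, p)))
Add(Add(22942, -2691), Add(13205, Mul(-1, Function('h')(H)))) = Add(Add(22942, -2691), Add(13205, Mul(-1, Add(54, Mul(18, 81))))) = Add(20251, Add(13205, Mul(-1, Add(54, 1458)))) = Add(20251, Add(13205, Mul(-1, 1512))) = Add(20251, Add(13205, -1512)) = Add(20251, 11693) = 31944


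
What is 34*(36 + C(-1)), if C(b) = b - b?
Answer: 1224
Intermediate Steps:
C(b) = 0
34*(36 + C(-1)) = 34*(36 + 0) = 34*36 = 1224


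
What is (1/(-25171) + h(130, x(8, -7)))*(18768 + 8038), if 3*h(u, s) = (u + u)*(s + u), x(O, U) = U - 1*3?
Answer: 7017231763594/25171 ≈ 2.7878e+8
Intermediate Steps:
x(O, U) = -3 + U (x(O, U) = U - 3 = -3 + U)
h(u, s) = 2*u*(s + u)/3 (h(u, s) = ((u + u)*(s + u))/3 = ((2*u)*(s + u))/3 = (2*u*(s + u))/3 = 2*u*(s + u)/3)
(1/(-25171) + h(130, x(8, -7)))*(18768 + 8038) = (1/(-25171) + (⅔)*130*((-3 - 7) + 130))*(18768 + 8038) = (-1/25171 + (⅔)*130*(-10 + 130))*26806 = (-1/25171 + (⅔)*130*120)*26806 = (-1/25171 + 10400)*26806 = (261778399/25171)*26806 = 7017231763594/25171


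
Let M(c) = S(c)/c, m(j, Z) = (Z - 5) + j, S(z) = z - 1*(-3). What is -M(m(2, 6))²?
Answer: -4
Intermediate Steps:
S(z) = 3 + z (S(z) = z + 3 = 3 + z)
m(j, Z) = -5 + Z + j (m(j, Z) = (-5 + Z) + j = -5 + Z + j)
M(c) = (3 + c)/c
-M(m(2, 6))² = -((3 + (-5 + 6 + 2))/(-5 + 6 + 2))² = -((3 + 3)/3)² = -((⅓)*6)² = -1*2² = -1*4 = -4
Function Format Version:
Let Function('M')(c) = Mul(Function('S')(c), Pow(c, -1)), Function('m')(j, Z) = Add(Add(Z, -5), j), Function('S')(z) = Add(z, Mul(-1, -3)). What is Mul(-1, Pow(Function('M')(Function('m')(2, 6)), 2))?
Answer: -4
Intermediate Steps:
Function('S')(z) = Add(3, z) (Function('S')(z) = Add(z, 3) = Add(3, z))
Function('m')(j, Z) = Add(-5, Z, j) (Function('m')(j, Z) = Add(Add(-5, Z), j) = Add(-5, Z, j))
Function('M')(c) = Mul(Pow(c, -1), Add(3, c)) (Function('M')(c) = Mul(Add(3, c), Pow(c, -1)) = Mul(Pow(c, -1), Add(3, c)))
Mul(-1, Pow(Function('M')(Function('m')(2, 6)), 2)) = Mul(-1, Pow(Mul(Pow(Add(-5, 6, 2), -1), Add(3, Add(-5, 6, 2))), 2)) = Mul(-1, Pow(Mul(Pow(3, -1), Add(3, 3)), 2)) = Mul(-1, Pow(Mul(Rational(1, 3), 6), 2)) = Mul(-1, Pow(2, 2)) = Mul(-1, 4) = -4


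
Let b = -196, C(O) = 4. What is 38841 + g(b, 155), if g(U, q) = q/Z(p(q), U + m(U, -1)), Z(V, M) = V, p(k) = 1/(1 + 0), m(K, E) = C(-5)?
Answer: 38996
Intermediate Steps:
m(K, E) = 4
p(k) = 1 (p(k) = 1/1 = 1)
g(U, q) = q (g(U, q) = q/1 = q*1 = q)
38841 + g(b, 155) = 38841 + 155 = 38996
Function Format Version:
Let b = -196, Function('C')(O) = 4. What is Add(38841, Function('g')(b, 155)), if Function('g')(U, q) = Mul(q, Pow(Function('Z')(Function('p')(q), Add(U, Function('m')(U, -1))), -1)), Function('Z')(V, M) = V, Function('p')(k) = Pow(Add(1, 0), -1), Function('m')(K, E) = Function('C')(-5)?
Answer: 38996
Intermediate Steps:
Function('m')(K, E) = 4
Function('p')(k) = 1 (Function('p')(k) = Pow(1, -1) = 1)
Function('g')(U, q) = q (Function('g')(U, q) = Mul(q, Pow(1, -1)) = Mul(q, 1) = q)
Add(38841, Function('g')(b, 155)) = Add(38841, 155) = 38996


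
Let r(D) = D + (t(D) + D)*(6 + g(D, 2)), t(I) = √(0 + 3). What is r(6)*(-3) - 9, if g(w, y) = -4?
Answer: -63 - 6*√3 ≈ -73.392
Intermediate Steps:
t(I) = √3
r(D) = 2*√3 + 3*D (r(D) = D + (√3 + D)*(6 - 4) = D + (D + √3)*2 = D + (2*D + 2*√3) = 2*√3 + 3*D)
r(6)*(-3) - 9 = (2*√3 + 3*6)*(-3) - 9 = (2*√3 + 18)*(-3) - 9 = (18 + 2*√3)*(-3) - 9 = (-54 - 6*√3) - 9 = -63 - 6*√3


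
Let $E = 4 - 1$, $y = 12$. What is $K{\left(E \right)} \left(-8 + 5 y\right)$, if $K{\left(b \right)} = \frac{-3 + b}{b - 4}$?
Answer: $0$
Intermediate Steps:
$E = 3$
$K{\left(b \right)} = \frac{-3 + b}{-4 + b}$
$K{\left(E \right)} \left(-8 + 5 y\right) = \frac{-3 + 3}{-4 + 3} \left(-8 + 5 \cdot 12\right) = \frac{1}{-1} \cdot 0 \left(-8 + 60\right) = \left(-1\right) 0 \cdot 52 = 0 \cdot 52 = 0$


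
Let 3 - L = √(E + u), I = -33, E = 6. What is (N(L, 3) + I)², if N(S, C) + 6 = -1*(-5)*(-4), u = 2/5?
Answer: 3481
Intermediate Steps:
u = ⅖ (u = 2*(⅕) = ⅖ ≈ 0.40000)
L = 3 - 4*√10/5 (L = 3 - √(6 + ⅖) = 3 - √(32/5) = 3 - 4*√10/5 ≈ 0.47018)
N(S, C) = -26 (N(S, C) = -6 - 1*(-5)*(-4) = -6 + 5*(-4) = -6 - 20 = -26)
(N(L, 3) + I)² = (-26 - 33)² = (-59)² = 3481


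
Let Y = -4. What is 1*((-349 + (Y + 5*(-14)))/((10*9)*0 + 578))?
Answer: -423/578 ≈ -0.73183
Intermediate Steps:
1*((-349 + (Y + 5*(-14)))/((10*9)*0 + 578)) = 1*((-349 + (-4 + 5*(-14)))/((10*9)*0 + 578)) = 1*((-349 + (-4 - 70))/(90*0 + 578)) = 1*((-349 - 74)/(0 + 578)) = 1*(-423/578) = -423/578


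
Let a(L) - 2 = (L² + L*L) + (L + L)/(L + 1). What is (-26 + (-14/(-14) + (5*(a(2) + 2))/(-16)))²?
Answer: 30625/36 ≈ 850.69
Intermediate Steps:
a(L) = 2 + 2*L² + 2*L/(1 + L) (a(L) = 2 + ((L² + L*L) + (L + L)/(L + 1)) = 2 + ((L² + L²) + (2*L)/(1 + L)) = 2 + (2*L² + 2*L/(1 + L)) = 2 + 2*L² + 2*L/(1 + L))
(-26 + (-14/(-14) + (5*(a(2) + 2))/(-16)))² = (-26 + (-14/(-14) + (5*(2*(1 + 2² + 2³ + 2*2)/(1 + 2) + 2))/(-16)))² = (-26 + (-14*(-1/14) + (5*(2*(1 + 4 + 8 + 4)/3 + 2))*(-1/16)))² = (-26 + (1 + (5*(2*(⅓)*17 + 2))*(-1/16)))² = (-26 + (1 + (5*(34/3 + 2))*(-1/16)))² = (-26 + (1 + (5*(40/3))*(-1/16)))² = (-26 + (1 + (200/3)*(-1/16)))² = (-26 + (1 - 25/6))² = (-26 - 19/6)² = (-175/6)² = 30625/36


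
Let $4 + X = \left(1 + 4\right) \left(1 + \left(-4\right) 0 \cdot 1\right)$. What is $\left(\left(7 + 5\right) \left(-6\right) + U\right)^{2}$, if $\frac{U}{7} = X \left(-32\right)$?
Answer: $87616$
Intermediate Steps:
$X = 1$ ($X = -4 + \left(1 + 4\right) \left(1 + \left(-4\right) 0 \cdot 1\right) = -4 + 5 \left(1 + 0 \cdot 1\right) = -4 + 5 \left(1 + 0\right) = -4 + 5 \cdot 1 = -4 + 5 = 1$)
$U = -224$ ($U = 7 \cdot 1 \left(-32\right) = 7 \left(-32\right) = -224$)
$\left(\left(7 + 5\right) \left(-6\right) + U\right)^{2} = \left(\left(7 + 5\right) \left(-6\right) - 224\right)^{2} = \left(12 \left(-6\right) - 224\right)^{2} = \left(-72 - 224\right)^{2} = \left(-296\right)^{2} = 87616$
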